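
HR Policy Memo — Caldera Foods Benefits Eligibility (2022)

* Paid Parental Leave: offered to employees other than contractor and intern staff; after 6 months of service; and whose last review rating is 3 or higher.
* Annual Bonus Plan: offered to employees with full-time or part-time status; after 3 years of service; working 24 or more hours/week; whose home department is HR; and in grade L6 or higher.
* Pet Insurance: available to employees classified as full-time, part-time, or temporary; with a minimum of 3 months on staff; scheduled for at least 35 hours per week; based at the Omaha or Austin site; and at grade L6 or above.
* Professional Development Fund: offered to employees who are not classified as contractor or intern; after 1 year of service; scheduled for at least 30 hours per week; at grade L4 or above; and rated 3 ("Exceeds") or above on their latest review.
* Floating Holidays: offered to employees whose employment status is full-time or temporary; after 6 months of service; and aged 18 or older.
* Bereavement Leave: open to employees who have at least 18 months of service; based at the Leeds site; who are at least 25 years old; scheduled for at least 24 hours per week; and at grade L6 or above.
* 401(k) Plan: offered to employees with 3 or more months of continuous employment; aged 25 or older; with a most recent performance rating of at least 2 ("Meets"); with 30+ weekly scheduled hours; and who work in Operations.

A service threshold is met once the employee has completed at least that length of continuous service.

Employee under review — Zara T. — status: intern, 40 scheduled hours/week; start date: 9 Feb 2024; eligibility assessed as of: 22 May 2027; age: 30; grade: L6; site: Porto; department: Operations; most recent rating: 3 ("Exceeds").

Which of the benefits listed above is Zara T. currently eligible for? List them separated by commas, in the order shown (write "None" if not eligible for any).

401(k) Plan

Service from 9 Feb 2024 to 22 May 2027: 1198 days.
Paid Parental Leave — status intern ✗ (excluded) → not eligible.
Annual Bonus Plan — status intern ✗ (requires full-time or part-time) → not eligible.
Pet Insurance — status intern ✗ (requires full-time, part-time, or temporary) → not eligible.
Professional Development Fund — status intern ✗ (excluded) → not eligible.
Floating Holidays — status intern ✗ (requires full-time or temporary) → not eligible.
Bereavement Leave — service 1198 days ≥ 18 months (≈540 days) ✓; site Porto ✗ (not Leeds) → not eligible.
401(k) Plan — service 1198 days ≥ 3 months (≈90 days) ✓; age 30 ≥ 25 ✓; rating 3 ≥ 2 ✓; 40 hrs/wk ≥ 30 ✓; dept Operations ✓ → eligible.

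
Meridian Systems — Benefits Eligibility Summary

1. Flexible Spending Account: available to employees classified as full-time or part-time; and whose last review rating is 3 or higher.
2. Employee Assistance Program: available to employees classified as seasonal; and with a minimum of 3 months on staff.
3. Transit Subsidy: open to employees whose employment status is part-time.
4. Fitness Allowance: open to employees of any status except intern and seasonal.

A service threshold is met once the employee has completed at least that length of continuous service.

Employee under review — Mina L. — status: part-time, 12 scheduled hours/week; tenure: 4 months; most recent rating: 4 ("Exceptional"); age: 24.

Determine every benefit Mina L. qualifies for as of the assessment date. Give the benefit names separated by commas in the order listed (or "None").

Flexible Spending Account — status part-time ✓; rating 4 ≥ 3 ✓ → eligible.
Employee Assistance Program — status part-time ✗ (requires seasonal) → not eligible.
Transit Subsidy — status part-time ✓ → eligible.
Fitness Allowance — status part-time ✓ (not excluded) → eligible.

Flexible Spending Account, Transit Subsidy, Fitness Allowance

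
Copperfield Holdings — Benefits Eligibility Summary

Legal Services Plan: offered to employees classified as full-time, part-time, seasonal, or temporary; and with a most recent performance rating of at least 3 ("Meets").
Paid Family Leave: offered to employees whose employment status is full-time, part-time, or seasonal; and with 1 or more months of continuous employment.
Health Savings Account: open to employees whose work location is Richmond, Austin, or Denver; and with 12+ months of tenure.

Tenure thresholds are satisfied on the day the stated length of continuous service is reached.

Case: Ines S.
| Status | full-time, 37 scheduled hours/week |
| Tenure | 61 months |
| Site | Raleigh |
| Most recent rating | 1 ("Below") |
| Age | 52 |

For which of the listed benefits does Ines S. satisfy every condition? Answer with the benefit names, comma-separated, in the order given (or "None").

Paid Family Leave

Legal Services Plan — status full-time ✓; rating 1 < 3 ✗ → not eligible.
Paid Family Leave — status full-time ✓; service 61 months ≥ 1 month ✓ → eligible.
Health Savings Account — site Raleigh ✗ (not Richmond, Austin, or Denver) → not eligible.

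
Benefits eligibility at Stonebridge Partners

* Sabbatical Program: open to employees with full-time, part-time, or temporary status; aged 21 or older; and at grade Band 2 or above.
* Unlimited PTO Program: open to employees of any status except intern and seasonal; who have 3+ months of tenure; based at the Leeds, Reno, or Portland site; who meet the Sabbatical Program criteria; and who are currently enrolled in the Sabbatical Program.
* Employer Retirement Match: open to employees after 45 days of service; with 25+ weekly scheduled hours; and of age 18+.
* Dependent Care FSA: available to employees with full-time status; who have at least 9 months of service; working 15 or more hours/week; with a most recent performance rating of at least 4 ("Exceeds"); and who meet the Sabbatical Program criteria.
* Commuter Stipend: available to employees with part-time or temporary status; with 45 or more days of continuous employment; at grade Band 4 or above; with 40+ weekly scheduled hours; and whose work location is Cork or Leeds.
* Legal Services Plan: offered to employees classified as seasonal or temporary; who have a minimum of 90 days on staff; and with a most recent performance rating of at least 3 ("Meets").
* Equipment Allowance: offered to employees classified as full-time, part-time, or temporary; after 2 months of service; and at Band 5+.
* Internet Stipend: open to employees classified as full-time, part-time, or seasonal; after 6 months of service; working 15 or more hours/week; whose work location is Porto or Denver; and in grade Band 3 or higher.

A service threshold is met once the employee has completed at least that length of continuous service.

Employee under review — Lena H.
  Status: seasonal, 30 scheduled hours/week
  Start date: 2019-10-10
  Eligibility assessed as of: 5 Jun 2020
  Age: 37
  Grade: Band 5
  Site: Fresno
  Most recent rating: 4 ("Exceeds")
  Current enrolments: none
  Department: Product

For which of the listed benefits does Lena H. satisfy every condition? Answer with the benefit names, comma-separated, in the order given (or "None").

Employer Retirement Match, Legal Services Plan

Service from 2019-10-10 to 5 Jun 2020: 239 days.
Sabbatical Program — status seasonal ✗ (requires full-time, part-time, or temporary) → not eligible.
Unlimited PTO Program — status seasonal ✗ (excluded) → not eligible.
Employer Retirement Match — service 239 days ≥ 45 days ✓; 30 hrs/wk ≥ 25 ✓; age 37 ≥ 18 ✓ → eligible.
Dependent Care FSA — status seasonal ✗ (requires full-time) → not eligible.
Commuter Stipend — status seasonal ✗ (requires part-time or temporary) → not eligible.
Legal Services Plan — status seasonal ✓; service 239 days ≥ 90 days ✓; rating 4 ≥ 3 ✓ → eligible.
Equipment Allowance — status seasonal ✗ (requires full-time, part-time, or temporary) → not eligible.
Internet Stipend — status seasonal ✓; service 239 days ≥ 6 months (≈180 days) ✓; 30 hrs/wk ≥ 15 ✓; site Fresno ✗ (not Porto or Denver) → not eligible.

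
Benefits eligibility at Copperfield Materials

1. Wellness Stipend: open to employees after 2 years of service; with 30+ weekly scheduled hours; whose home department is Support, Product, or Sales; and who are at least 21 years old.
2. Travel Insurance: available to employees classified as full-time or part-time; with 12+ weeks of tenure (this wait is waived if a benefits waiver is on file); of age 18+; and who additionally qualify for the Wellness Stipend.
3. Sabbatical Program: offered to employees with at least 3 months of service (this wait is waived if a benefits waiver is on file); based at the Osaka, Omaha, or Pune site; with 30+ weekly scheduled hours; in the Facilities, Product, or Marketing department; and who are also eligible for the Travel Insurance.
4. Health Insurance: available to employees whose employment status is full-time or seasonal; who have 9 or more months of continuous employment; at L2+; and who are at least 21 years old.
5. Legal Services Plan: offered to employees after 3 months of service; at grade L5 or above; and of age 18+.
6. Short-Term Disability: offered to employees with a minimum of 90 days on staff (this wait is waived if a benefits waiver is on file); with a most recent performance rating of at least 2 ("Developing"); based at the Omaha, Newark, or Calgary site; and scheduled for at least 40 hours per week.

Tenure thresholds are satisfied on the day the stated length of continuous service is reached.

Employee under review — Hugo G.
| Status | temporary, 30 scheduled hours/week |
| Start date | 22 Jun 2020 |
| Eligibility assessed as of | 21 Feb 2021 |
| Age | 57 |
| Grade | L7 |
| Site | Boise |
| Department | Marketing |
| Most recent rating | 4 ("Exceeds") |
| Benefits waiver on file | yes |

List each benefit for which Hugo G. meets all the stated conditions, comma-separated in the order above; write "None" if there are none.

Service from 22 Jun 2020 to 21 Feb 2021: 244 days.
Wellness Stipend — service 244 days < 2 years (≈730 days) ✗ → not eligible.
Travel Insurance — status temporary ✗ (requires full-time or part-time) → not eligible.
Sabbatical Program — benefits waiver on file ✓; site Boise ✗ (not Osaka, Omaha, or Pune) → not eligible.
Health Insurance — status temporary ✗ (requires full-time or seasonal) → not eligible.
Legal Services Plan — service 244 days ≥ 3 months (≈90 days) ✓; grade L7 ≥ L5 ✓; age 57 ≥ 18 ✓ → eligible.
Short-Term Disability — benefits waiver on file ✓; rating 4 ≥ 2 ✓; site Boise ✗ (not Omaha, Newark, or Calgary) → not eligible.

Legal Services Plan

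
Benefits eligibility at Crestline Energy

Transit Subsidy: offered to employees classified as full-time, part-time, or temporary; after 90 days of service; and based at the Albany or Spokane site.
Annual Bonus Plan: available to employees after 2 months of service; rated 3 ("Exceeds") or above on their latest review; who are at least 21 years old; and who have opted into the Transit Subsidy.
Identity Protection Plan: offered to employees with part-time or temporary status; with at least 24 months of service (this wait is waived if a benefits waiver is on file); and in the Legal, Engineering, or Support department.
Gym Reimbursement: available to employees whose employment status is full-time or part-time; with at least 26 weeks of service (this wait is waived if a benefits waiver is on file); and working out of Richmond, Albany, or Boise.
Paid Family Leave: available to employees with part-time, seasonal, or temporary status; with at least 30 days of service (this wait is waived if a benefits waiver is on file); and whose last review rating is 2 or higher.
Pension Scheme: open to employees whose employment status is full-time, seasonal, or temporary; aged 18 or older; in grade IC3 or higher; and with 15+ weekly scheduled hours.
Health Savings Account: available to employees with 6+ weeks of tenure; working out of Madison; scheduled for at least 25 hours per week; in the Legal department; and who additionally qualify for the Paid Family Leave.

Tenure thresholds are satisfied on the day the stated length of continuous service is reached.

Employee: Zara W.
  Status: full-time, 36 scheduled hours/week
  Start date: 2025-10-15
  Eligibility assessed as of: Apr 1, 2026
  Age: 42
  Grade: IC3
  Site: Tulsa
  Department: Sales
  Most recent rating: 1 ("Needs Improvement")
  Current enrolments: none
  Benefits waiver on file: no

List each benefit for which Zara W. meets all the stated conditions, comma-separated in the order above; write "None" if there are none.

Service from 2025-10-15 to Apr 1, 2026: 168 days.
Transit Subsidy — status full-time ✓; service 168 days ≥ 90 days ✓; site Tulsa ✗ (not Albany or Spokane) → not eligible.
Annual Bonus Plan — service 168 days ≥ 2 months (≈60 days) ✓; rating 1 < 3 ✗ → not eligible.
Identity Protection Plan — status full-time ✗ (requires part-time or temporary) → not eligible.
Gym Reimbursement — status full-time ✓; no waiver, service 168 days < 26 weeks (≈182 days) ✗ → not eligible.
Paid Family Leave — status full-time ✗ (requires part-time, seasonal, or temporary) → not eligible.
Pension Scheme — status full-time ✓; age 42 ≥ 18 ✓; grade IC3 ≥ IC3 ✓; 36 hrs/wk ≥ 15 ✓ → eligible.
Health Savings Account — service 168 days ≥ 6 weeks (≈42 days) ✓; site Tulsa ✗ (not Madison) → not eligible.

Pension Scheme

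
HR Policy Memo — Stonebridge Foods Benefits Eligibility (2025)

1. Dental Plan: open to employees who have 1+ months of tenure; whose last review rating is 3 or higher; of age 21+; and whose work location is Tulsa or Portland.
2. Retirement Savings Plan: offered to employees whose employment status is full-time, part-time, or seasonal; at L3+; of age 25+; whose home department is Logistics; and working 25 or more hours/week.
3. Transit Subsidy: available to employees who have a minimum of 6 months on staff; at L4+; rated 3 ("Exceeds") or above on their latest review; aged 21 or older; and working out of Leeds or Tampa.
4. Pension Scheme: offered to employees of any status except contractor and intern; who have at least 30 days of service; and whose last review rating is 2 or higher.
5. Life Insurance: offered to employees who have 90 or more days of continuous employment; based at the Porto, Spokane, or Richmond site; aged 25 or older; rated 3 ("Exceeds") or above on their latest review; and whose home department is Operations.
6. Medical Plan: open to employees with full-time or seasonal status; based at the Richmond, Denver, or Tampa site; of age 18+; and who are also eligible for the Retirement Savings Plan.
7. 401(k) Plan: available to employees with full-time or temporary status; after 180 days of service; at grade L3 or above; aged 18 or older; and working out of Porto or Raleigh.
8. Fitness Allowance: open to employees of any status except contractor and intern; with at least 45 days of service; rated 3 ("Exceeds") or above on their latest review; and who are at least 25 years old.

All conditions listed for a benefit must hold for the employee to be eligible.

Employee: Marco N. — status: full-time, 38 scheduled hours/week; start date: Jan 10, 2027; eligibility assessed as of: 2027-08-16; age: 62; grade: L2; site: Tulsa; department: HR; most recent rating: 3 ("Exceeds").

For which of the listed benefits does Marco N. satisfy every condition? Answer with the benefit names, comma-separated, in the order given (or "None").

Service from Jan 10, 2027 to 2027-08-16: 218 days.
Dental Plan — service 218 days ≥ 1 month (≈30 days) ✓; rating 3 ≥ 3 ✓; age 62 ≥ 21 ✓; site Tulsa ✓ → eligible.
Retirement Savings Plan — status full-time ✓; grade L2 < L3 ✗ → not eligible.
Transit Subsidy — service 218 days ≥ 6 months (≈180 days) ✓; grade L2 < L4 ✗ → not eligible.
Pension Scheme — status full-time ✓ (not excluded); service 218 days ≥ 30 days ✓; rating 3 ≥ 2 ✓ → eligible.
Life Insurance — service 218 days ≥ 90 days ✓; site Tulsa ✗ (not Porto, Spokane, or Richmond) → not eligible.
Medical Plan — status full-time ✓; site Tulsa ✗ (not Richmond, Denver, or Tampa) → not eligible.
401(k) Plan — status full-time ✓; service 218 days ≥ 180 days ✓; grade L2 < L3 ✗ → not eligible.
Fitness Allowance — status full-time ✓ (not excluded); service 218 days ≥ 45 days ✓; rating 3 ≥ 3 ✓; age 62 ≥ 25 ✓ → eligible.

Dental Plan, Pension Scheme, Fitness Allowance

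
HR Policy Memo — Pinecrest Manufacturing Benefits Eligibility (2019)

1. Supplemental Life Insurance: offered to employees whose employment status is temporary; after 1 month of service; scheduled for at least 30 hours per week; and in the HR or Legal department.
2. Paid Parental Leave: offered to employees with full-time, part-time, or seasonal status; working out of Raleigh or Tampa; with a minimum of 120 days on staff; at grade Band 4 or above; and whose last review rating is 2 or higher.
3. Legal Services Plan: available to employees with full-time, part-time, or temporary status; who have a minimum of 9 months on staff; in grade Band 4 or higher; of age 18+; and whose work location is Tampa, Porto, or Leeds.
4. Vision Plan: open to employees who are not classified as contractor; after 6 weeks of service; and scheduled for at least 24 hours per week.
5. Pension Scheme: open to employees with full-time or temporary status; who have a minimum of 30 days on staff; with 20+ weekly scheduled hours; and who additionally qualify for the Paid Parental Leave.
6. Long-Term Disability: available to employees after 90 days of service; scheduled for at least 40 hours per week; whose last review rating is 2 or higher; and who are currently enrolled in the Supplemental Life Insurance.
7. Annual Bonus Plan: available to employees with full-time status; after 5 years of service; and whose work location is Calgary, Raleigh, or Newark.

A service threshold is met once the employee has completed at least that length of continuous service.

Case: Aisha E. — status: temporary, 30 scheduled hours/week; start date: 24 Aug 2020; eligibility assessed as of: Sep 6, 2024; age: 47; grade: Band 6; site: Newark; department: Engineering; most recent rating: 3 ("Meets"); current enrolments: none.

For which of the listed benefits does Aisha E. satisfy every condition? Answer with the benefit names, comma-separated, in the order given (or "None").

Service from 24 Aug 2020 to Sep 6, 2024: 1474 days.
Supplemental Life Insurance — status temporary ✓; service 1474 days ≥ 1 month (≈30 days) ✓; 30 hrs/wk ≥ 30 ✓; dept Engineering ✗ → not eligible.
Paid Parental Leave — status temporary ✗ (requires full-time, part-time, or seasonal) → not eligible.
Legal Services Plan — status temporary ✓; service 1474 days ≥ 9 months (≈270 days) ✓; grade Band 6 ≥ Band 4 ✓; age 47 ≥ 18 ✓; site Newark ✗ (not Tampa, Porto, or Leeds) → not eligible.
Vision Plan — status temporary ✓ (not excluded); service 1474 days ≥ 6 weeks (≈42 days) ✓; 30 hrs/wk ≥ 24 ✓ → eligible.
Pension Scheme — status temporary ✓; service 1474 days ≥ 30 days ✓; 30 hrs/wk ≥ 20 ✓; not eligible for Paid Parental Leave ✗ → not eligible.
Long-Term Disability — service 1474 days ≥ 90 days ✓; 30 hrs/wk < 40 ✗ → not eligible.
Annual Bonus Plan — status temporary ✗ (requires full-time) → not eligible.

Vision Plan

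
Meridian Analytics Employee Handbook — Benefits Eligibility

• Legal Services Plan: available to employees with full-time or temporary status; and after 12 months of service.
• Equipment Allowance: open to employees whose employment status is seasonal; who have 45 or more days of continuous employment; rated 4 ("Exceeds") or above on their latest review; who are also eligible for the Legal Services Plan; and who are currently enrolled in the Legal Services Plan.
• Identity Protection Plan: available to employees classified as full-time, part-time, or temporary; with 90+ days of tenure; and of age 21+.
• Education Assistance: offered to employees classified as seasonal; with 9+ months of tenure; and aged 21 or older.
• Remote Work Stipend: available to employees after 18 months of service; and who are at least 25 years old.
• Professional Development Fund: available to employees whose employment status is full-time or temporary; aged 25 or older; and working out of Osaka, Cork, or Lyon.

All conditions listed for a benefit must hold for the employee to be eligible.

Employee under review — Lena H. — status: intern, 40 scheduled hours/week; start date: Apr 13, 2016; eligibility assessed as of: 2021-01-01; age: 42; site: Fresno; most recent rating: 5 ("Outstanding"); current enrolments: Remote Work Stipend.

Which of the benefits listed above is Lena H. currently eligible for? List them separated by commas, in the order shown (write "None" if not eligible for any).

Remote Work Stipend

Service from Apr 13, 2016 to 2021-01-01: 1724 days.
Legal Services Plan — status intern ✗ (requires full-time or temporary) → not eligible.
Equipment Allowance — status intern ✗ (requires seasonal) → not eligible.
Identity Protection Plan — status intern ✗ (requires full-time, part-time, or temporary) → not eligible.
Education Assistance — status intern ✗ (requires seasonal) → not eligible.
Remote Work Stipend — service 1724 days ≥ 18 months (≈540 days) ✓; age 42 ≥ 25 ✓ → eligible.
Professional Development Fund — status intern ✗ (requires full-time or temporary) → not eligible.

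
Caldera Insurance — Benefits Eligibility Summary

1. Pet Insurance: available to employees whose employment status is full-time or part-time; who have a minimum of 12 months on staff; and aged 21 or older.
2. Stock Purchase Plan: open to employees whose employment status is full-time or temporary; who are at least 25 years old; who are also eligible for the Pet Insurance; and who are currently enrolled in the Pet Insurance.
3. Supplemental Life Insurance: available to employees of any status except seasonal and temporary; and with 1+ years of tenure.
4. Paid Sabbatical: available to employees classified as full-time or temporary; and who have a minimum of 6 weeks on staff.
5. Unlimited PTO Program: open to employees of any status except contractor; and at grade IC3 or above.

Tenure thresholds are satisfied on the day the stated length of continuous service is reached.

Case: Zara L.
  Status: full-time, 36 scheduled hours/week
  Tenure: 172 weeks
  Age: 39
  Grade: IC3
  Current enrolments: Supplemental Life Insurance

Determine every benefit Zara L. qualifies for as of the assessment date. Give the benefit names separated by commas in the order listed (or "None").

Pet Insurance — status full-time ✓; service 172 weeks ≥ 12 months (≈360 days) ✓; age 39 ≥ 21 ✓ → eligible.
Stock Purchase Plan — status full-time ✓; age 39 ≥ 25 ✓; eligible for Pet Insurance ✓; not enrolled in Pet Insurance ✗ → not eligible.
Supplemental Life Insurance — status full-time ✓ (not excluded); service 172 weeks ≥ 1 year (≈365 days) ✓ → eligible.
Paid Sabbatical — status full-time ✓; service 172 weeks ≥ 6 weeks ✓ → eligible.
Unlimited PTO Program — status full-time ✓ (not excluded); grade IC3 ≥ IC3 ✓ → eligible.

Pet Insurance, Supplemental Life Insurance, Paid Sabbatical, Unlimited PTO Program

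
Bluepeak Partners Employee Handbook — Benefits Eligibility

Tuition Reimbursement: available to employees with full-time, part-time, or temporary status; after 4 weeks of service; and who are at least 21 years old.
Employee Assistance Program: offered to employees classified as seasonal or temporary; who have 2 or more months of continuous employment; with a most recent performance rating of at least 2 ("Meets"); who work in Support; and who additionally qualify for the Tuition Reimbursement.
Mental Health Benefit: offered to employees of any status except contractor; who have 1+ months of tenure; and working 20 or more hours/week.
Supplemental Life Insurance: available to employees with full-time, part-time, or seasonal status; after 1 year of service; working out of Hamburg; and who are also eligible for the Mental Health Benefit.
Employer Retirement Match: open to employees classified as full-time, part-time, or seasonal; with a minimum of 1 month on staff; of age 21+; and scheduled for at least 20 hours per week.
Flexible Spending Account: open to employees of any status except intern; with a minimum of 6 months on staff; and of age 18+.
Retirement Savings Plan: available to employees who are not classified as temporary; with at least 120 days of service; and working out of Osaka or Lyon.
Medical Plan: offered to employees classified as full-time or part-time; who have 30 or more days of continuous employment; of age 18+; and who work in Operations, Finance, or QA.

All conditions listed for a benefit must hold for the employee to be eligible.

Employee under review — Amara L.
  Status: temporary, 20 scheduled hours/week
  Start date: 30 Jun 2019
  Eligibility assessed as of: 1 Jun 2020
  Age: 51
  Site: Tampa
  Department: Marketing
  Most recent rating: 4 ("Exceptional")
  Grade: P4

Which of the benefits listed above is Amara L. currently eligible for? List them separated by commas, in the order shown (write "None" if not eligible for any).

Service from 30 Jun 2019 to 1 Jun 2020: 337 days.
Tuition Reimbursement — status temporary ✓; service 337 days ≥ 4 weeks (≈28 days) ✓; age 51 ≥ 21 ✓ → eligible.
Employee Assistance Program — status temporary ✓; service 337 days ≥ 2 months (≈60 days) ✓; rating 4 ≥ 2 ✓; dept Marketing ✗ → not eligible.
Mental Health Benefit — status temporary ✓ (not excluded); service 337 days ≥ 1 month (≈30 days) ✓; 20 hrs/wk ≥ 20 ✓ → eligible.
Supplemental Life Insurance — status temporary ✗ (requires full-time, part-time, or seasonal) → not eligible.
Employer Retirement Match — status temporary ✗ (requires full-time, part-time, or seasonal) → not eligible.
Flexible Spending Account — status temporary ✓ (not excluded); service 337 days ≥ 6 months (≈180 days) ✓; age 51 ≥ 18 ✓ → eligible.
Retirement Savings Plan — status temporary ✗ (excluded) → not eligible.
Medical Plan — status temporary ✗ (requires full-time or part-time) → not eligible.

Tuition Reimbursement, Mental Health Benefit, Flexible Spending Account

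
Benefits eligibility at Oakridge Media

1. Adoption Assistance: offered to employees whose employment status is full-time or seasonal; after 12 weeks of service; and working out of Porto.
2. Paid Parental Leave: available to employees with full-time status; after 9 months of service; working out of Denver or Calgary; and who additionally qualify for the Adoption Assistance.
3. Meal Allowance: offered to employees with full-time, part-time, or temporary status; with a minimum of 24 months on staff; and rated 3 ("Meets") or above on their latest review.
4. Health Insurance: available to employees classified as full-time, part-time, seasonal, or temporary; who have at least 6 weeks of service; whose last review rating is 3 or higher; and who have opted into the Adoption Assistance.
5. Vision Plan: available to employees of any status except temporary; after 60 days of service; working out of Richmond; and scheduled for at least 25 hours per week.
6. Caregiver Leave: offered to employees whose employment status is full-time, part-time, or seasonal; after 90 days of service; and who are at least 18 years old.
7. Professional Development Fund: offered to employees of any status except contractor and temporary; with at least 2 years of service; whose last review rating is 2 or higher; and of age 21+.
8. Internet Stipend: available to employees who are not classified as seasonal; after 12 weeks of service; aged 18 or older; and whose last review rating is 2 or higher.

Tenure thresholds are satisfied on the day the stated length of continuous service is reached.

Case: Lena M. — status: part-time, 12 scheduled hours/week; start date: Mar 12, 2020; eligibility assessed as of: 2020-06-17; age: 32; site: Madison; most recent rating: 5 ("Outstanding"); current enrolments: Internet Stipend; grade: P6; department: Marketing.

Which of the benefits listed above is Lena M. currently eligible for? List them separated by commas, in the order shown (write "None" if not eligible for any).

Caregiver Leave, Internet Stipend

Service from Mar 12, 2020 to 2020-06-17: 97 days.
Adoption Assistance — status part-time ✗ (requires full-time or seasonal) → not eligible.
Paid Parental Leave — status part-time ✗ (requires full-time) → not eligible.
Meal Allowance — status part-time ✓; service 97 days < 24 months (≈720 days) ✗ → not eligible.
Health Insurance — status part-time ✓; service 97 days ≥ 6 weeks (≈42 days) ✓; rating 5 ≥ 3 ✓; not enrolled in Adoption Assistance ✗ → not eligible.
Vision Plan — status part-time ✓ (not excluded); service 97 days ≥ 60 days ✓; site Madison ✗ (not Richmond) → not eligible.
Caregiver Leave — status part-time ✓; service 97 days ≥ 90 days ✓; age 32 ≥ 18 ✓ → eligible.
Professional Development Fund — status part-time ✓ (not excluded); service 97 days < 2 years (≈730 days) ✗ → not eligible.
Internet Stipend — status part-time ✓ (not excluded); service 97 days ≥ 12 weeks (≈84 days) ✓; age 32 ≥ 18 ✓; rating 5 ≥ 2 ✓ → eligible.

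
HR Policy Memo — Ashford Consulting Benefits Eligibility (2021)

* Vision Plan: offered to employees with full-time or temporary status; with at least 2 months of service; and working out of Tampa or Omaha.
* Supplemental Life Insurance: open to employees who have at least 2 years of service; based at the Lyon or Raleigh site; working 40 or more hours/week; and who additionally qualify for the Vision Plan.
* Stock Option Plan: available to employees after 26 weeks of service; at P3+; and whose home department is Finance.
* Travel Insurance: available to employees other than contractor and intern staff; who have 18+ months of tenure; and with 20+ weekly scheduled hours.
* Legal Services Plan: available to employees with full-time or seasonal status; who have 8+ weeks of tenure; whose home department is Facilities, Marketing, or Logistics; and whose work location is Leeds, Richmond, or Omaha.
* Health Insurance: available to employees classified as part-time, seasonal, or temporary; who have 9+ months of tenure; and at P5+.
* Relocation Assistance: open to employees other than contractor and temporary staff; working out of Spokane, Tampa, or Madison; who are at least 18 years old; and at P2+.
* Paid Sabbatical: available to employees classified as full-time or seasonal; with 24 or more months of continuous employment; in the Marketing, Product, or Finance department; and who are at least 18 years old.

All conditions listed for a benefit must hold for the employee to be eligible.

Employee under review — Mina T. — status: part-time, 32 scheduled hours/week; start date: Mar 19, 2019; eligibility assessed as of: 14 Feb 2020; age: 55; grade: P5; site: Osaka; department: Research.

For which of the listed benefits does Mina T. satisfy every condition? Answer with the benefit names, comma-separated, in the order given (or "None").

Health Insurance

Service from Mar 19, 2019 to 14 Feb 2020: 332 days.
Vision Plan — status part-time ✗ (requires full-time or temporary) → not eligible.
Supplemental Life Insurance — service 332 days < 2 years (≈730 days) ✗ → not eligible.
Stock Option Plan — service 332 days ≥ 26 weeks (≈182 days) ✓; grade P5 ≥ P3 ✓; dept Research ✗ → not eligible.
Travel Insurance — status part-time ✓ (not excluded); service 332 days < 18 months (≈540 days) ✗ → not eligible.
Legal Services Plan — status part-time ✗ (requires full-time or seasonal) → not eligible.
Health Insurance — status part-time ✓; service 332 days ≥ 9 months (≈270 days) ✓; grade P5 ≥ P5 ✓ → eligible.
Relocation Assistance — status part-time ✓ (not excluded); site Osaka ✗ (not Spokane, Tampa, or Madison) → not eligible.
Paid Sabbatical — status part-time ✗ (requires full-time or seasonal) → not eligible.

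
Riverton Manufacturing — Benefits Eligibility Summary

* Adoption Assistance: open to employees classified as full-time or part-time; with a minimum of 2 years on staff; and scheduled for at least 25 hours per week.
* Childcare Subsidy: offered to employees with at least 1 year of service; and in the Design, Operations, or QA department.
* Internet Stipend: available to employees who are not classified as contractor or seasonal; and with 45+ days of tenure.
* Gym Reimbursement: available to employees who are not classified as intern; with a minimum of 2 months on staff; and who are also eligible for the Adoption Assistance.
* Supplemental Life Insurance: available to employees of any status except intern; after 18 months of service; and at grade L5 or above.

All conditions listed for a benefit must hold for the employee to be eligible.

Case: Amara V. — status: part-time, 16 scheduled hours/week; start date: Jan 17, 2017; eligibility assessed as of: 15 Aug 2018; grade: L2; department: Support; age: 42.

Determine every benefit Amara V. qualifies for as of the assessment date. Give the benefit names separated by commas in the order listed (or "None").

Service from Jan 17, 2017 to 15 Aug 2018: 575 days.
Adoption Assistance — status part-time ✓; service 575 days < 2 years (≈730 days) ✗ → not eligible.
Childcare Subsidy — service 575 days ≥ 1 year (≈365 days) ✓; dept Support ✗ → not eligible.
Internet Stipend — status part-time ✓ (not excluded); service 575 days ≥ 45 days ✓ → eligible.
Gym Reimbursement — status part-time ✓ (not excluded); service 575 days ≥ 2 months (≈60 days) ✓; not eligible for Adoption Assistance ✗ → not eligible.
Supplemental Life Insurance — status part-time ✓ (not excluded); service 575 days ≥ 18 months (≈540 days) ✓; grade L2 < L5 ✗ → not eligible.

Internet Stipend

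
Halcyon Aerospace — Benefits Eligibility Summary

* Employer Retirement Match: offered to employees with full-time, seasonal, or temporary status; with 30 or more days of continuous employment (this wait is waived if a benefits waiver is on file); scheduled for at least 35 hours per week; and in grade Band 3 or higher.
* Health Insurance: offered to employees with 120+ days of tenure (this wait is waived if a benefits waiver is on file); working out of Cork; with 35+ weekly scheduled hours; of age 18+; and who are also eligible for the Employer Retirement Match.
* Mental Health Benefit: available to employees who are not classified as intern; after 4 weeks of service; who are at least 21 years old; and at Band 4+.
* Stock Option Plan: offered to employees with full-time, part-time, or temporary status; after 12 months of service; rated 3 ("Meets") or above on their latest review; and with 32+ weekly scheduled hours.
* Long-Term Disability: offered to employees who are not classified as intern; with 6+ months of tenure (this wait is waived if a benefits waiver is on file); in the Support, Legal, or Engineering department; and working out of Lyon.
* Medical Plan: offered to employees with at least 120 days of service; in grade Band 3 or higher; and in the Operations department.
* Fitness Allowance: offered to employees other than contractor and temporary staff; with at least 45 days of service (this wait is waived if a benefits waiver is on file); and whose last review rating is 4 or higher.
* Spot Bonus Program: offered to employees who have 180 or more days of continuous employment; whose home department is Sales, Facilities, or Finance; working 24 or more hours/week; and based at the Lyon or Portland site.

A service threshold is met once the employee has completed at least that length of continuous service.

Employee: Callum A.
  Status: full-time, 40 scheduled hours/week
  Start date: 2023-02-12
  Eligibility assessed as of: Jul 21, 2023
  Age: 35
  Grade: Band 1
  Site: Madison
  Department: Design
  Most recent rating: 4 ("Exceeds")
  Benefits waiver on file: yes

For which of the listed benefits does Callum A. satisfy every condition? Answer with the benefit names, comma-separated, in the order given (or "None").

Fitness Allowance

Service from 2023-02-12 to Jul 21, 2023: 159 days.
Employer Retirement Match — status full-time ✓; benefits waiver on file ✓; 40 hrs/wk ≥ 35 ✓; grade Band 1 < Band 3 ✗ → not eligible.
Health Insurance — benefits waiver on file ✓; site Madison ✗ (not Cork) → not eligible.
Mental Health Benefit — status full-time ✓ (not excluded); service 159 days ≥ 4 weeks (≈28 days) ✓; age 35 ≥ 21 ✓; grade Band 1 < Band 4 ✗ → not eligible.
Stock Option Plan — status full-time ✓; service 159 days < 12 months (≈360 days) ✗ → not eligible.
Long-Term Disability — status full-time ✓ (not excluded); benefits waiver on file ✓; dept Design ✗ → not eligible.
Medical Plan — service 159 days ≥ 120 days ✓; grade Band 1 < Band 3 ✗ → not eligible.
Fitness Allowance — status full-time ✓ (not excluded); benefits waiver on file ✓; rating 4 ≥ 4 ✓ → eligible.
Spot Bonus Program — service 159 days < 180 days ✗ → not eligible.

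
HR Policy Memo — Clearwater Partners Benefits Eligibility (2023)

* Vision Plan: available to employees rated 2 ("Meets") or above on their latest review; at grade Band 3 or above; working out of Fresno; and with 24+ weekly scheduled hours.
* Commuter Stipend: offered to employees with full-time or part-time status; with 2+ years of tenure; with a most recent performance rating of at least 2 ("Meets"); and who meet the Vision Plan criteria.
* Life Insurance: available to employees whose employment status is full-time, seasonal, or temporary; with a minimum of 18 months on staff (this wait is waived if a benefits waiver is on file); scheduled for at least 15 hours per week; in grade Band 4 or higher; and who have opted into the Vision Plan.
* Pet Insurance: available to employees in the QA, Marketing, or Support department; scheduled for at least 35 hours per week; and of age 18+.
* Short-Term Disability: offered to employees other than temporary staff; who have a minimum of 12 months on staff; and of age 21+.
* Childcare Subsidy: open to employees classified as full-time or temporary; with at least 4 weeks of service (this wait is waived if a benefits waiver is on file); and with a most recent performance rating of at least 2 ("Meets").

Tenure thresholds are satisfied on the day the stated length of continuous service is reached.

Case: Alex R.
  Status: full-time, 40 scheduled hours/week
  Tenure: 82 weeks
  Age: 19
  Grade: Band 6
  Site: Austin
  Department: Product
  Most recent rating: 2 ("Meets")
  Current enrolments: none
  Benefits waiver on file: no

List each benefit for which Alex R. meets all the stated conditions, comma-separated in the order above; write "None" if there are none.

Vision Plan — rating 2 ≥ 2 ✓; grade Band 6 ≥ Band 3 ✓; site Austin ✗ (not Fresno) → not eligible.
Commuter Stipend — status full-time ✓; service 82 weeks < 2 years (≈730 days) ✗ → not eligible.
Life Insurance — status full-time ✓; no waiver, service 82 weeks ≥ 18 months (≈540 days) ✓; 40 hrs/wk ≥ 15 ✓; grade Band 6 ≥ Band 4 ✓; not enrolled in Vision Plan ✗ → not eligible.
Pet Insurance — dept Product ✗ → not eligible.
Short-Term Disability — status full-time ✓ (not excluded); service 82 weeks ≥ 12 months (≈360 days) ✓; age 19 < 21 ✗ → not eligible.
Childcare Subsidy — status full-time ✓; no waiver, service 82 weeks ≥ 4 weeks ✓; rating 2 ≥ 2 ✓ → eligible.

Childcare Subsidy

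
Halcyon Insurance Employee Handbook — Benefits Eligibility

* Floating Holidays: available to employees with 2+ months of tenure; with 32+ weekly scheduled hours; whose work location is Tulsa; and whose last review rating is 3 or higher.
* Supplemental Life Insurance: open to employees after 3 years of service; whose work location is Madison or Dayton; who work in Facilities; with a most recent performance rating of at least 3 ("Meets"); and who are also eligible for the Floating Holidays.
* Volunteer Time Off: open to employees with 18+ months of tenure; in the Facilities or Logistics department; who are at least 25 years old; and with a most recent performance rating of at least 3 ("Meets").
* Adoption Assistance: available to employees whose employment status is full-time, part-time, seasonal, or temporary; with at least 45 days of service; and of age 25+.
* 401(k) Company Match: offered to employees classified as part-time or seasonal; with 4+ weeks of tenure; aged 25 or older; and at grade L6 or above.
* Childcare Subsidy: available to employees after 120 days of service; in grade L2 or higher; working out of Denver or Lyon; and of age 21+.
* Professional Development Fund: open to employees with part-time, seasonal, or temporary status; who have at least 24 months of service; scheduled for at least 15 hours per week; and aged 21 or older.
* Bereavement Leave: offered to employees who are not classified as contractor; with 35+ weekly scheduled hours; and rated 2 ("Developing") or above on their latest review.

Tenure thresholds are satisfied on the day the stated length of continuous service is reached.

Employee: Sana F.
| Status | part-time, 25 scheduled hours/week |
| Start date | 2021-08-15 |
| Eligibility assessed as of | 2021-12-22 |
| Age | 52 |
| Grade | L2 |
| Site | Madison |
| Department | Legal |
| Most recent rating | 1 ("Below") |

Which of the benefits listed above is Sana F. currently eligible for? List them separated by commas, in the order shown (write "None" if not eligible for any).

Adoption Assistance

Service from 2021-08-15 to 2021-12-22: 129 days.
Floating Holidays — service 129 days ≥ 2 months (≈60 days) ✓; 25 hrs/wk < 32 ✗ → not eligible.
Supplemental Life Insurance — service 129 days < 3 years (≈1095 days) ✗ → not eligible.
Volunteer Time Off — service 129 days < 18 months (≈540 days) ✗ → not eligible.
Adoption Assistance — status part-time ✓; service 129 days ≥ 45 days ✓; age 52 ≥ 25 ✓ → eligible.
401(k) Company Match — status part-time ✓; service 129 days ≥ 4 weeks (≈28 days) ✓; age 52 ≥ 25 ✓; grade L2 < L6 ✗ → not eligible.
Childcare Subsidy — service 129 days ≥ 120 days ✓; grade L2 ≥ L2 ✓; site Madison ✗ (not Denver or Lyon) → not eligible.
Professional Development Fund — status part-time ✓; service 129 days < 24 months (≈720 days) ✗ → not eligible.
Bereavement Leave — status part-time ✓ (not excluded); 25 hrs/wk < 35 ✗ → not eligible.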